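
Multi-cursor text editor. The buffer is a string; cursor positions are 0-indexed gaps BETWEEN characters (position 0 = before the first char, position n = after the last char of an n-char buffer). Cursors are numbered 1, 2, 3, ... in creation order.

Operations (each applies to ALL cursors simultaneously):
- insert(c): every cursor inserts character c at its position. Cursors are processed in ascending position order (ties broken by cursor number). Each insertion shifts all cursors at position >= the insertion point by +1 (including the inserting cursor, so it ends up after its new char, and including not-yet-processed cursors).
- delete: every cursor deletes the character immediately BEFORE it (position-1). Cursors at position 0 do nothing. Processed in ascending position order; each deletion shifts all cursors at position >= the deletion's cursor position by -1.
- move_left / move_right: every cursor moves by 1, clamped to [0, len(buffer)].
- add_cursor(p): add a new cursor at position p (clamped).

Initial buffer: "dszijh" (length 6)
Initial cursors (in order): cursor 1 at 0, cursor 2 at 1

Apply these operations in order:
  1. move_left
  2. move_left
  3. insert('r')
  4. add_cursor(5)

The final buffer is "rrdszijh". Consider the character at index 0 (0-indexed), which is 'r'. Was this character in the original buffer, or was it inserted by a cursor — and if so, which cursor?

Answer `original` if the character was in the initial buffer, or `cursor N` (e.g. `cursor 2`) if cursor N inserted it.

After op 1 (move_left): buffer="dszijh" (len 6), cursors c1@0 c2@0, authorship ......
After op 2 (move_left): buffer="dszijh" (len 6), cursors c1@0 c2@0, authorship ......
After op 3 (insert('r')): buffer="rrdszijh" (len 8), cursors c1@2 c2@2, authorship 12......
After op 4 (add_cursor(5)): buffer="rrdszijh" (len 8), cursors c1@2 c2@2 c3@5, authorship 12......
Authorship (.=original, N=cursor N): 1 2 . . . . . .
Index 0: author = 1

Answer: cursor 1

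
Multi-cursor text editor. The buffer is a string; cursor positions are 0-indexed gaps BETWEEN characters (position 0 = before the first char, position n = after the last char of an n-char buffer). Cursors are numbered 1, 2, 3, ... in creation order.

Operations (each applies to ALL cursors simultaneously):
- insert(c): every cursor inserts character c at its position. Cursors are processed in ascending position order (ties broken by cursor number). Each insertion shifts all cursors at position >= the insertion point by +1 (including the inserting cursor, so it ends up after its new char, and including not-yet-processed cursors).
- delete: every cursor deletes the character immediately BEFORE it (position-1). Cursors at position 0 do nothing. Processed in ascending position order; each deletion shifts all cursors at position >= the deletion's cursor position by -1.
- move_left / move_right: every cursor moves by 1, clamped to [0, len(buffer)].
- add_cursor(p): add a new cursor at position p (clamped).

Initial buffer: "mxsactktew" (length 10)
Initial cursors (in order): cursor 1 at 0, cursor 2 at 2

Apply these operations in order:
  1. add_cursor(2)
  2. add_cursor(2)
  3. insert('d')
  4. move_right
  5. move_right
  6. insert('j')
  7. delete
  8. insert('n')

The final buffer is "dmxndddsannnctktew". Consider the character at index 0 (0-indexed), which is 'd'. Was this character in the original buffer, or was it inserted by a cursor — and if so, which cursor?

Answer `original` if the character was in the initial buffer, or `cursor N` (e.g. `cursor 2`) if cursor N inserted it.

Answer: cursor 1

Derivation:
After op 1 (add_cursor(2)): buffer="mxsactktew" (len 10), cursors c1@0 c2@2 c3@2, authorship ..........
After op 2 (add_cursor(2)): buffer="mxsactktew" (len 10), cursors c1@0 c2@2 c3@2 c4@2, authorship ..........
After op 3 (insert('d')): buffer="dmxdddsactktew" (len 14), cursors c1@1 c2@6 c3@6 c4@6, authorship 1..234........
After op 4 (move_right): buffer="dmxdddsactktew" (len 14), cursors c1@2 c2@7 c3@7 c4@7, authorship 1..234........
After op 5 (move_right): buffer="dmxdddsactktew" (len 14), cursors c1@3 c2@8 c3@8 c4@8, authorship 1..234........
After op 6 (insert('j')): buffer="dmxjdddsajjjctktew" (len 18), cursors c1@4 c2@12 c3@12 c4@12, authorship 1..1234..234......
After op 7 (delete): buffer="dmxdddsactktew" (len 14), cursors c1@3 c2@8 c3@8 c4@8, authorship 1..234........
After op 8 (insert('n')): buffer="dmxndddsannnctktew" (len 18), cursors c1@4 c2@12 c3@12 c4@12, authorship 1..1234..234......
Authorship (.=original, N=cursor N): 1 . . 1 2 3 4 . . 2 3 4 . . . . . .
Index 0: author = 1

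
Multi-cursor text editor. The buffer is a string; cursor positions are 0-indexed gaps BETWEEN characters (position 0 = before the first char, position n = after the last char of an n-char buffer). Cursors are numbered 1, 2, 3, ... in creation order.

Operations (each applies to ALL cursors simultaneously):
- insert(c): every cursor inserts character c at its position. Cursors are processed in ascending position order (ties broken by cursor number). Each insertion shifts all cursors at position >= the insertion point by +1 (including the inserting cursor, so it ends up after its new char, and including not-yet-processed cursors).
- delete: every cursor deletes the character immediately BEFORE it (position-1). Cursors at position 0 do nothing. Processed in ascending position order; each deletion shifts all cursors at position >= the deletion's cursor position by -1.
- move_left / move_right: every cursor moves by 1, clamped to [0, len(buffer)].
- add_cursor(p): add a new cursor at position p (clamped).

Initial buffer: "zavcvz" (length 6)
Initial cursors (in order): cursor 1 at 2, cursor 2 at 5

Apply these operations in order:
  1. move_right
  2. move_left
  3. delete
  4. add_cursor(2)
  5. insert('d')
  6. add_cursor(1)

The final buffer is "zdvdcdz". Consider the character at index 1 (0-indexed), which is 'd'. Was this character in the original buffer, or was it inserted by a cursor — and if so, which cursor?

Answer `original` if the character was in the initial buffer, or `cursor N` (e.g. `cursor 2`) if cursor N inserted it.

Answer: cursor 1

Derivation:
After op 1 (move_right): buffer="zavcvz" (len 6), cursors c1@3 c2@6, authorship ......
After op 2 (move_left): buffer="zavcvz" (len 6), cursors c1@2 c2@5, authorship ......
After op 3 (delete): buffer="zvcz" (len 4), cursors c1@1 c2@3, authorship ....
After op 4 (add_cursor(2)): buffer="zvcz" (len 4), cursors c1@1 c3@2 c2@3, authorship ....
After op 5 (insert('d')): buffer="zdvdcdz" (len 7), cursors c1@2 c3@4 c2@6, authorship .1.3.2.
After op 6 (add_cursor(1)): buffer="zdvdcdz" (len 7), cursors c4@1 c1@2 c3@4 c2@6, authorship .1.3.2.
Authorship (.=original, N=cursor N): . 1 . 3 . 2 .
Index 1: author = 1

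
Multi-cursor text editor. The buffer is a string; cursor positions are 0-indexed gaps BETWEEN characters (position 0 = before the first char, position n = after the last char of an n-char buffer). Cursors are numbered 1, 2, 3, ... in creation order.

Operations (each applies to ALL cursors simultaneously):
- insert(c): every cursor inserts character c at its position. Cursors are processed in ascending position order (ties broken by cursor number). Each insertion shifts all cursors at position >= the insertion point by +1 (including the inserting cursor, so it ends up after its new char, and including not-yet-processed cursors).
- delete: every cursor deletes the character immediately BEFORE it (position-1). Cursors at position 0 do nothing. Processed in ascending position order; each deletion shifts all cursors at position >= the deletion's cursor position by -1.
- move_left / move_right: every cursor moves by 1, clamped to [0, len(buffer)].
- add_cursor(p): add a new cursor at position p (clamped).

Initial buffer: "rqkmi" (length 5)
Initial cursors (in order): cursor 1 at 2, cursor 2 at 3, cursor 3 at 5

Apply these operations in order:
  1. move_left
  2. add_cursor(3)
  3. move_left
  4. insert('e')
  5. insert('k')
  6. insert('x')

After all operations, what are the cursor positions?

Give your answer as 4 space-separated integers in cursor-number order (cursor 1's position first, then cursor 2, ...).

Answer: 3 7 15 11

Derivation:
After op 1 (move_left): buffer="rqkmi" (len 5), cursors c1@1 c2@2 c3@4, authorship .....
After op 2 (add_cursor(3)): buffer="rqkmi" (len 5), cursors c1@1 c2@2 c4@3 c3@4, authorship .....
After op 3 (move_left): buffer="rqkmi" (len 5), cursors c1@0 c2@1 c4@2 c3@3, authorship .....
After op 4 (insert('e')): buffer="ereqekemi" (len 9), cursors c1@1 c2@3 c4@5 c3@7, authorship 1.2.4.3..
After op 5 (insert('k')): buffer="ekrekqekkekmi" (len 13), cursors c1@2 c2@5 c4@8 c3@11, authorship 11.22.44.33..
After op 6 (insert('x')): buffer="ekxrekxqekxkekxmi" (len 17), cursors c1@3 c2@7 c4@11 c3@15, authorship 111.222.444.333..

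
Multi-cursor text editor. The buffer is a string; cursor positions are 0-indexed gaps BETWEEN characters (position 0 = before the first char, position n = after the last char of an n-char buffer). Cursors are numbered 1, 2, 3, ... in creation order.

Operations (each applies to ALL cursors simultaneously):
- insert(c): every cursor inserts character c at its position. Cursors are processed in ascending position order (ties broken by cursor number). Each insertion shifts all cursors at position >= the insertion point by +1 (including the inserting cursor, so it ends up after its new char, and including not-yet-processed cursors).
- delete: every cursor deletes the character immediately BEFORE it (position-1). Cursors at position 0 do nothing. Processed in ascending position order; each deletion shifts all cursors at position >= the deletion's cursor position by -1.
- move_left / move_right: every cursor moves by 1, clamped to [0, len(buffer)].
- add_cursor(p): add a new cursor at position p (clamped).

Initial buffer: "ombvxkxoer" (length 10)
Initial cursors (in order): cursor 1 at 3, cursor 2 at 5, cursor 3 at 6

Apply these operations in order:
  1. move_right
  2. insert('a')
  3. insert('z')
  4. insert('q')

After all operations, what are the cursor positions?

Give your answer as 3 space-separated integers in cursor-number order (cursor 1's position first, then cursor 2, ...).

After op 1 (move_right): buffer="ombvxkxoer" (len 10), cursors c1@4 c2@6 c3@7, authorship ..........
After op 2 (insert('a')): buffer="ombvaxkaxaoer" (len 13), cursors c1@5 c2@8 c3@10, authorship ....1..2.3...
After op 3 (insert('z')): buffer="ombvazxkazxazoer" (len 16), cursors c1@6 c2@10 c3@13, authorship ....11..22.33...
After op 4 (insert('q')): buffer="ombvazqxkazqxazqoer" (len 19), cursors c1@7 c2@12 c3@16, authorship ....111..222.333...

Answer: 7 12 16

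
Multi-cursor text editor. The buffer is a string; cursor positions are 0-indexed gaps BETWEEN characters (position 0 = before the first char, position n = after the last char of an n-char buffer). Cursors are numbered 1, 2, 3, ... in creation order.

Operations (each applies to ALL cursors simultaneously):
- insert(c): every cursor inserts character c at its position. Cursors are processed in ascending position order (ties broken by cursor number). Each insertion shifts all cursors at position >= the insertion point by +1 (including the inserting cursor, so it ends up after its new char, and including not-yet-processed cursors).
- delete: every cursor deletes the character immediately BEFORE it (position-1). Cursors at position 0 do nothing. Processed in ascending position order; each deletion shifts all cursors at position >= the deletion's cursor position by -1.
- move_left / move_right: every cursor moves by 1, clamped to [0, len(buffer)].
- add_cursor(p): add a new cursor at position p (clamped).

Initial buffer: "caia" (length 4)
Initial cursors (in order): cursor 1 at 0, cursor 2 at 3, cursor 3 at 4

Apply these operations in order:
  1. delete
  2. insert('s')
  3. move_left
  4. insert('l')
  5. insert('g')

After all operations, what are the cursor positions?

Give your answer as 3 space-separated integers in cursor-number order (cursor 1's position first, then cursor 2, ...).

Answer: 2 10 10

Derivation:
After op 1 (delete): buffer="ca" (len 2), cursors c1@0 c2@2 c3@2, authorship ..
After op 2 (insert('s')): buffer="scass" (len 5), cursors c1@1 c2@5 c3@5, authorship 1..23
After op 3 (move_left): buffer="scass" (len 5), cursors c1@0 c2@4 c3@4, authorship 1..23
After op 4 (insert('l')): buffer="lscaslls" (len 8), cursors c1@1 c2@7 c3@7, authorship 11..2233
After op 5 (insert('g')): buffer="lgscasllggs" (len 11), cursors c1@2 c2@10 c3@10, authorship 111..223233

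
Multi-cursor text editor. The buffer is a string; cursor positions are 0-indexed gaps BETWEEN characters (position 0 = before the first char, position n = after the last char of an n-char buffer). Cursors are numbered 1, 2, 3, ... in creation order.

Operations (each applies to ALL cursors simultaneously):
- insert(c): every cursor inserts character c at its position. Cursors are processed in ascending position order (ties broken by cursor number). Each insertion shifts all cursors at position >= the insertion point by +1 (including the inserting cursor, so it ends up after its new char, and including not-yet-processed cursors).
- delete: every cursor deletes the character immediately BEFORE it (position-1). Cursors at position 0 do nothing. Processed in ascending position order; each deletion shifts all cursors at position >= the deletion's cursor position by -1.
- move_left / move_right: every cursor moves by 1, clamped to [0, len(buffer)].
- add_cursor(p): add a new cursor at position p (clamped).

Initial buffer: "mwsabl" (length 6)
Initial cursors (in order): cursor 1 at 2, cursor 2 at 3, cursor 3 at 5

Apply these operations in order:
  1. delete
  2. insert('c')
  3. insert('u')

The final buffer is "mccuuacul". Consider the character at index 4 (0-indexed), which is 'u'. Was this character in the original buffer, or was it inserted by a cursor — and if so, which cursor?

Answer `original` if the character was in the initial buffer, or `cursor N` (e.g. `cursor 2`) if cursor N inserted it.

After op 1 (delete): buffer="mal" (len 3), cursors c1@1 c2@1 c3@2, authorship ...
After op 2 (insert('c')): buffer="mccacl" (len 6), cursors c1@3 c2@3 c3@5, authorship .12.3.
After op 3 (insert('u')): buffer="mccuuacul" (len 9), cursors c1@5 c2@5 c3@8, authorship .1212.33.
Authorship (.=original, N=cursor N): . 1 2 1 2 . 3 3 .
Index 4: author = 2

Answer: cursor 2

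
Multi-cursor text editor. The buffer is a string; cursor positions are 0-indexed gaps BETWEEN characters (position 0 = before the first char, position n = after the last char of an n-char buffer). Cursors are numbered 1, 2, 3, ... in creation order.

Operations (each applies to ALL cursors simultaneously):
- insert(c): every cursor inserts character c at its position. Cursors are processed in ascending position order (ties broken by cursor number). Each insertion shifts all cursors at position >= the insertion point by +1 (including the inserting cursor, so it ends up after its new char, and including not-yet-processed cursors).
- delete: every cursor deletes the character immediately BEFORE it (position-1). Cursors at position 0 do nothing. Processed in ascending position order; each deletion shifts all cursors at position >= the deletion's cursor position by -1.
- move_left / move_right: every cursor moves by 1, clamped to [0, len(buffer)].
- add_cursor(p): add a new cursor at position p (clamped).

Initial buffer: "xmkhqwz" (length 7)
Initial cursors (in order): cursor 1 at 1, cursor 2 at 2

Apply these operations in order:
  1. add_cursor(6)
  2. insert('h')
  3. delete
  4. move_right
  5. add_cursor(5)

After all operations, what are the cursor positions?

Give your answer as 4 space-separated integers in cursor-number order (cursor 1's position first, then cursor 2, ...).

Answer: 2 3 7 5

Derivation:
After op 1 (add_cursor(6)): buffer="xmkhqwz" (len 7), cursors c1@1 c2@2 c3@6, authorship .......
After op 2 (insert('h')): buffer="xhmhkhqwhz" (len 10), cursors c1@2 c2@4 c3@9, authorship .1.2....3.
After op 3 (delete): buffer="xmkhqwz" (len 7), cursors c1@1 c2@2 c3@6, authorship .......
After op 4 (move_right): buffer="xmkhqwz" (len 7), cursors c1@2 c2@3 c3@7, authorship .......
After op 5 (add_cursor(5)): buffer="xmkhqwz" (len 7), cursors c1@2 c2@3 c4@5 c3@7, authorship .......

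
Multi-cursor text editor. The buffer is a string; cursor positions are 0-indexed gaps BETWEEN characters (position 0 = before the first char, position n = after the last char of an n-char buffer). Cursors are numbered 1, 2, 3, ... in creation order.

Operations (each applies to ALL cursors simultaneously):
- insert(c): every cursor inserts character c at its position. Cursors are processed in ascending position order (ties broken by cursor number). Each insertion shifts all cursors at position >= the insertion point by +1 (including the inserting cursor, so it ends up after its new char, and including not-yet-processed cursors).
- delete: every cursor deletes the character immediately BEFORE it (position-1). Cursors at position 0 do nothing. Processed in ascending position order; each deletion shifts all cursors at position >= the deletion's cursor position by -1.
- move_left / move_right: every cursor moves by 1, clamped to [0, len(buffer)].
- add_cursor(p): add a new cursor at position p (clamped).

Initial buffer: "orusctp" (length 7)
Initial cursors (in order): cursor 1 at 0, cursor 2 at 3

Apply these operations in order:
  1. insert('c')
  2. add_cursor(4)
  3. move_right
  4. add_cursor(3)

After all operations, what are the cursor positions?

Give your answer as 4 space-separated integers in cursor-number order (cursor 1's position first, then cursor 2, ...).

Answer: 2 6 5 3

Derivation:
After op 1 (insert('c')): buffer="corucsctp" (len 9), cursors c1@1 c2@5, authorship 1...2....
After op 2 (add_cursor(4)): buffer="corucsctp" (len 9), cursors c1@1 c3@4 c2@5, authorship 1...2....
After op 3 (move_right): buffer="corucsctp" (len 9), cursors c1@2 c3@5 c2@6, authorship 1...2....
After op 4 (add_cursor(3)): buffer="corucsctp" (len 9), cursors c1@2 c4@3 c3@5 c2@6, authorship 1...2....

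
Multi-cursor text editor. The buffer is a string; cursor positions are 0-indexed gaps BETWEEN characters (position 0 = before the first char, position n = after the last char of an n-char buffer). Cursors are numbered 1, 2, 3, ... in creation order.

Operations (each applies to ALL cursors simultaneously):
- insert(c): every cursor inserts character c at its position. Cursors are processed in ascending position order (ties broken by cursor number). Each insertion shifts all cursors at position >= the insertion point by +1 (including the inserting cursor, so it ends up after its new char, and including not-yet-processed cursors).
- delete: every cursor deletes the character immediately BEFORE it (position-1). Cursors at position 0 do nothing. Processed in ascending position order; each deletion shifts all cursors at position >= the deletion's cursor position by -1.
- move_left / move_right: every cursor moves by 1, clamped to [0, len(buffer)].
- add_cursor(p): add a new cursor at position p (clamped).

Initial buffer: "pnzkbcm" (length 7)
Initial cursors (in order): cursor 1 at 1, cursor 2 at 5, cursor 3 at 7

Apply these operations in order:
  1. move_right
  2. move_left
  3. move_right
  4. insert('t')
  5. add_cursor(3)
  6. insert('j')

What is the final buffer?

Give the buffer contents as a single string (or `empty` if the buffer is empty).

Answer: pntjjzkbctjmtj

Derivation:
After op 1 (move_right): buffer="pnzkbcm" (len 7), cursors c1@2 c2@6 c3@7, authorship .......
After op 2 (move_left): buffer="pnzkbcm" (len 7), cursors c1@1 c2@5 c3@6, authorship .......
After op 3 (move_right): buffer="pnzkbcm" (len 7), cursors c1@2 c2@6 c3@7, authorship .......
After op 4 (insert('t')): buffer="pntzkbctmt" (len 10), cursors c1@3 c2@8 c3@10, authorship ..1....2.3
After op 5 (add_cursor(3)): buffer="pntzkbctmt" (len 10), cursors c1@3 c4@3 c2@8 c3@10, authorship ..1....2.3
After op 6 (insert('j')): buffer="pntjjzkbctjmtj" (len 14), cursors c1@5 c4@5 c2@11 c3@14, authorship ..114....22.33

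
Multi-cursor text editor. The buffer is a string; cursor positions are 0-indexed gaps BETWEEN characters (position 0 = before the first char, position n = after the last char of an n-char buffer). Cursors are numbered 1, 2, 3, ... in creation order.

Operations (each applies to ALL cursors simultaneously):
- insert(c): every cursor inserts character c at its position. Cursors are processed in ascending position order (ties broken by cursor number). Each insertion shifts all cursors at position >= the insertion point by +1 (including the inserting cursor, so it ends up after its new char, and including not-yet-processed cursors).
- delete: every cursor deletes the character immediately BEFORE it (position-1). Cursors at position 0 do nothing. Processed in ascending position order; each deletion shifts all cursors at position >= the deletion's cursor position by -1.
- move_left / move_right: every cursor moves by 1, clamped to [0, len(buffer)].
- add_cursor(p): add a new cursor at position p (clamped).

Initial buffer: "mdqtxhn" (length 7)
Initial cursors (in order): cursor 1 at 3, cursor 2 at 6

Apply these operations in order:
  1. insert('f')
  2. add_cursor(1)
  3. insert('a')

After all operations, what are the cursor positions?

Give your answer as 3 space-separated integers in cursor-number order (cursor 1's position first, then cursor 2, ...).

After op 1 (insert('f')): buffer="mdqftxhfn" (len 9), cursors c1@4 c2@8, authorship ...1...2.
After op 2 (add_cursor(1)): buffer="mdqftxhfn" (len 9), cursors c3@1 c1@4 c2@8, authorship ...1...2.
After op 3 (insert('a')): buffer="madqfatxhfan" (len 12), cursors c3@2 c1@6 c2@11, authorship .3..11...22.

Answer: 6 11 2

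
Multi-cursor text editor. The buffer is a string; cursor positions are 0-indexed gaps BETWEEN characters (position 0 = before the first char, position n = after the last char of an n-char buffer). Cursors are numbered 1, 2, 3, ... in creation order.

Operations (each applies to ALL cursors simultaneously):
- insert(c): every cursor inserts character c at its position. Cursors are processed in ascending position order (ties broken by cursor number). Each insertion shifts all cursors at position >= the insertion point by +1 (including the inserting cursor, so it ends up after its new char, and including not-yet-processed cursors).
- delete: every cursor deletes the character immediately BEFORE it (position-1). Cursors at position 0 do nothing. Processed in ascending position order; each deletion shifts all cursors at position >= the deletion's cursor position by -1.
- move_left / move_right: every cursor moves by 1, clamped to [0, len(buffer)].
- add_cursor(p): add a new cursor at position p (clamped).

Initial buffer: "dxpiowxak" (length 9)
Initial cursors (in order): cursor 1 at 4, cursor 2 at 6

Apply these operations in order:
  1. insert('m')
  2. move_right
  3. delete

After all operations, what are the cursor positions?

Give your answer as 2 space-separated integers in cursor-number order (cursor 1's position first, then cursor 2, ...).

After op 1 (insert('m')): buffer="dxpimowmxak" (len 11), cursors c1@5 c2@8, authorship ....1..2...
After op 2 (move_right): buffer="dxpimowmxak" (len 11), cursors c1@6 c2@9, authorship ....1..2...
After op 3 (delete): buffer="dxpimwmak" (len 9), cursors c1@5 c2@7, authorship ....1.2..

Answer: 5 7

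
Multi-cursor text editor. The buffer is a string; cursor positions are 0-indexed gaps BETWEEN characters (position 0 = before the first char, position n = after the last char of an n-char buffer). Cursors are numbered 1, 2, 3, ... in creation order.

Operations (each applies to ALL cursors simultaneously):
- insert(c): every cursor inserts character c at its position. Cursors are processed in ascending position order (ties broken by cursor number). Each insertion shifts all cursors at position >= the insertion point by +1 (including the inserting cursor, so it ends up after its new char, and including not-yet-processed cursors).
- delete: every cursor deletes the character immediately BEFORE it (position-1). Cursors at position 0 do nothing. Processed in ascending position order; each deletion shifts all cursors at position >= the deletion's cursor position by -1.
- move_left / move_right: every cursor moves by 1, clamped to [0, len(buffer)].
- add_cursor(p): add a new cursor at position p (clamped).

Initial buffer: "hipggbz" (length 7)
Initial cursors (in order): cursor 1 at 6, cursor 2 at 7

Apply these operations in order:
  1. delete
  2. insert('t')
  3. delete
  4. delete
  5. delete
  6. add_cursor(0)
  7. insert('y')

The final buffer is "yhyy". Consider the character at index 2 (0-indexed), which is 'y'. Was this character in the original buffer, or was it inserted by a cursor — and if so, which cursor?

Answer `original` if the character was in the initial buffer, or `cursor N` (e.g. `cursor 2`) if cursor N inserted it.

Answer: cursor 1

Derivation:
After op 1 (delete): buffer="hipgg" (len 5), cursors c1@5 c2@5, authorship .....
After op 2 (insert('t')): buffer="hipggtt" (len 7), cursors c1@7 c2@7, authorship .....12
After op 3 (delete): buffer="hipgg" (len 5), cursors c1@5 c2@5, authorship .....
After op 4 (delete): buffer="hip" (len 3), cursors c1@3 c2@3, authorship ...
After op 5 (delete): buffer="h" (len 1), cursors c1@1 c2@1, authorship .
After op 6 (add_cursor(0)): buffer="h" (len 1), cursors c3@0 c1@1 c2@1, authorship .
After op 7 (insert('y')): buffer="yhyy" (len 4), cursors c3@1 c1@4 c2@4, authorship 3.12
Authorship (.=original, N=cursor N): 3 . 1 2
Index 2: author = 1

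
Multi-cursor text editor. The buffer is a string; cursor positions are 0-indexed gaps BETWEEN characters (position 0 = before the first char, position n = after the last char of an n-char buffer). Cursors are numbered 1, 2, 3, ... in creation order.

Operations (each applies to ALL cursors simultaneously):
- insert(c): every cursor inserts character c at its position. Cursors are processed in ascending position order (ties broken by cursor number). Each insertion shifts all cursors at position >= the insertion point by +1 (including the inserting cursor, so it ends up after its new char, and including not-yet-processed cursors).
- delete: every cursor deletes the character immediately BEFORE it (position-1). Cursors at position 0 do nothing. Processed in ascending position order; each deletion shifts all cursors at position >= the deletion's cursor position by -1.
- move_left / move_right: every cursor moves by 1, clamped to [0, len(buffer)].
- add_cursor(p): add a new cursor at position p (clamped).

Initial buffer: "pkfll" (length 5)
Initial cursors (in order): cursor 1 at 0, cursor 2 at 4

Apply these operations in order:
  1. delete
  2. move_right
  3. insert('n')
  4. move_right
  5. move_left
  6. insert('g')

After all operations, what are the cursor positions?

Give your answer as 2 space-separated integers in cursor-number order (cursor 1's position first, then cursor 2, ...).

Answer: 3 7

Derivation:
After op 1 (delete): buffer="pkfl" (len 4), cursors c1@0 c2@3, authorship ....
After op 2 (move_right): buffer="pkfl" (len 4), cursors c1@1 c2@4, authorship ....
After op 3 (insert('n')): buffer="pnkfln" (len 6), cursors c1@2 c2@6, authorship .1...2
After op 4 (move_right): buffer="pnkfln" (len 6), cursors c1@3 c2@6, authorship .1...2
After op 5 (move_left): buffer="pnkfln" (len 6), cursors c1@2 c2@5, authorship .1...2
After op 6 (insert('g')): buffer="pngkflgn" (len 8), cursors c1@3 c2@7, authorship .11...22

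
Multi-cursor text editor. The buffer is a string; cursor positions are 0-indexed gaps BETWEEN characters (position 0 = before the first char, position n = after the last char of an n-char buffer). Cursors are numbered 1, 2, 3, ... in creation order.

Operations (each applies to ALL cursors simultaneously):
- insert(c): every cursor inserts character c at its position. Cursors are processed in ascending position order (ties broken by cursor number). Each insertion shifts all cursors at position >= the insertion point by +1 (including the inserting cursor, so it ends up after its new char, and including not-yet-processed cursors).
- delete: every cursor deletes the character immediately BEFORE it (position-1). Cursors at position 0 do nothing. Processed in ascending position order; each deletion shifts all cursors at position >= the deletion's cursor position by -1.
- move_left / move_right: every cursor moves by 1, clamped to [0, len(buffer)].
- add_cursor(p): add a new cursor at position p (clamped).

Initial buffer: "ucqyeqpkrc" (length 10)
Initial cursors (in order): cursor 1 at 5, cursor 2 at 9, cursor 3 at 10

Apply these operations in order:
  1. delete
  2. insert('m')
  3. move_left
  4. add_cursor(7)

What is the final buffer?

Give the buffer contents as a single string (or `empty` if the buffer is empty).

Answer: ucqymqpkmm

Derivation:
After op 1 (delete): buffer="ucqyqpk" (len 7), cursors c1@4 c2@7 c3@7, authorship .......
After op 2 (insert('m')): buffer="ucqymqpkmm" (len 10), cursors c1@5 c2@10 c3@10, authorship ....1...23
After op 3 (move_left): buffer="ucqymqpkmm" (len 10), cursors c1@4 c2@9 c3@9, authorship ....1...23
After op 4 (add_cursor(7)): buffer="ucqymqpkmm" (len 10), cursors c1@4 c4@7 c2@9 c3@9, authorship ....1...23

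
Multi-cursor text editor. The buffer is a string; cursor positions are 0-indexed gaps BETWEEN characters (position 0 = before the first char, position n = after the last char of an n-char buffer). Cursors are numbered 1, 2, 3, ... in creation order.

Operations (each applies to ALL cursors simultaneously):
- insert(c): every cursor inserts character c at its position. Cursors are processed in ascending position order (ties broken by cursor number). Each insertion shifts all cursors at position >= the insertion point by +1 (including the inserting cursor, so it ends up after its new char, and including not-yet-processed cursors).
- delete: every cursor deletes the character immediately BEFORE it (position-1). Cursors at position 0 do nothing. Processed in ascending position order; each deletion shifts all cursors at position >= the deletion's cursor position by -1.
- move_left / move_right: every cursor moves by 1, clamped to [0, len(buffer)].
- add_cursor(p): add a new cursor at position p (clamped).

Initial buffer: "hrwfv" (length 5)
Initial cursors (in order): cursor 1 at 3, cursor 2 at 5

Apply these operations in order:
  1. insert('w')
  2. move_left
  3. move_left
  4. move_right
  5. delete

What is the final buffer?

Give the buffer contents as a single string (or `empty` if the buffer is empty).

Answer: hrwfw

Derivation:
After op 1 (insert('w')): buffer="hrwwfvw" (len 7), cursors c1@4 c2@7, authorship ...1..2
After op 2 (move_left): buffer="hrwwfvw" (len 7), cursors c1@3 c2@6, authorship ...1..2
After op 3 (move_left): buffer="hrwwfvw" (len 7), cursors c1@2 c2@5, authorship ...1..2
After op 4 (move_right): buffer="hrwwfvw" (len 7), cursors c1@3 c2@6, authorship ...1..2
After op 5 (delete): buffer="hrwfw" (len 5), cursors c1@2 c2@4, authorship ..1.2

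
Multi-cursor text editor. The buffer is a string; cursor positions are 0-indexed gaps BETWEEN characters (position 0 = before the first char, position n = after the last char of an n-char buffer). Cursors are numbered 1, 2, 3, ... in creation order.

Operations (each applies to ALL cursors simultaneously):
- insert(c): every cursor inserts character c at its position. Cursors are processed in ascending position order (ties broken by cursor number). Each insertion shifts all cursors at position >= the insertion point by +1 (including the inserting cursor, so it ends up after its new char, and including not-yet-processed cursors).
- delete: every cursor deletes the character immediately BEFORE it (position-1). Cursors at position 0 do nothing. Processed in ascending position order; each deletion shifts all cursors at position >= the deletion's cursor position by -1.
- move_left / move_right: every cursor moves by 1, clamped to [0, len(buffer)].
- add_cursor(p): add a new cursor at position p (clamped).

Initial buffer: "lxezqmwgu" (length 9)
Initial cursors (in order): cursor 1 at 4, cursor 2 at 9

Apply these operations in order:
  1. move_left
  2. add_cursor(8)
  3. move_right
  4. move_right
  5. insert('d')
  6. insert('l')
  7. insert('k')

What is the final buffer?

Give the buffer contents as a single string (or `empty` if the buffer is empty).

Answer: lxezqdlkmwguddllkk

Derivation:
After op 1 (move_left): buffer="lxezqmwgu" (len 9), cursors c1@3 c2@8, authorship .........
After op 2 (add_cursor(8)): buffer="lxezqmwgu" (len 9), cursors c1@3 c2@8 c3@8, authorship .........
After op 3 (move_right): buffer="lxezqmwgu" (len 9), cursors c1@4 c2@9 c3@9, authorship .........
After op 4 (move_right): buffer="lxezqmwgu" (len 9), cursors c1@5 c2@9 c3@9, authorship .........
After op 5 (insert('d')): buffer="lxezqdmwgudd" (len 12), cursors c1@6 c2@12 c3@12, authorship .....1....23
After op 6 (insert('l')): buffer="lxezqdlmwguddll" (len 15), cursors c1@7 c2@15 c3@15, authorship .....11....2323
After op 7 (insert('k')): buffer="lxezqdlkmwguddllkk" (len 18), cursors c1@8 c2@18 c3@18, authorship .....111....232323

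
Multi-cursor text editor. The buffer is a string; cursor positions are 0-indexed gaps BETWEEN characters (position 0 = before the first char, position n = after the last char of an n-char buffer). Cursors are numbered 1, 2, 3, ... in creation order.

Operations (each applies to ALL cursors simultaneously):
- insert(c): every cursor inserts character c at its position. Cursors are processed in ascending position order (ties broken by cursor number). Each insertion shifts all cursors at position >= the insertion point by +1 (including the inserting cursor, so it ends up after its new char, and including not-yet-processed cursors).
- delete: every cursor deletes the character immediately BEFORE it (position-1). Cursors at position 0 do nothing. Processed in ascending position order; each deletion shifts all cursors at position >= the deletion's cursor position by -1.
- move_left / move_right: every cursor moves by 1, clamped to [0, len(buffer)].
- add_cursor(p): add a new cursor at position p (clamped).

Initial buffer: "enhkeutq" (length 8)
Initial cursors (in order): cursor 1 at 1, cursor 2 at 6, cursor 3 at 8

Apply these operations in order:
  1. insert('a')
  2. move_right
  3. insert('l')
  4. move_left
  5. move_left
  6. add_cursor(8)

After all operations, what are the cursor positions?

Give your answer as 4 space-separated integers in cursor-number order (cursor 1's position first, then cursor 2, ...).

Answer: 2 9 12 8

Derivation:
After op 1 (insert('a')): buffer="eanhkeuatqa" (len 11), cursors c1@2 c2@8 c3@11, authorship .1.....2..3
After op 2 (move_right): buffer="eanhkeuatqa" (len 11), cursors c1@3 c2@9 c3@11, authorship .1.....2..3
After op 3 (insert('l')): buffer="eanlhkeuatlqal" (len 14), cursors c1@4 c2@11 c3@14, authorship .1.1....2.2.33
After op 4 (move_left): buffer="eanlhkeuatlqal" (len 14), cursors c1@3 c2@10 c3@13, authorship .1.1....2.2.33
After op 5 (move_left): buffer="eanlhkeuatlqal" (len 14), cursors c1@2 c2@9 c3@12, authorship .1.1....2.2.33
After op 6 (add_cursor(8)): buffer="eanlhkeuatlqal" (len 14), cursors c1@2 c4@8 c2@9 c3@12, authorship .1.1....2.2.33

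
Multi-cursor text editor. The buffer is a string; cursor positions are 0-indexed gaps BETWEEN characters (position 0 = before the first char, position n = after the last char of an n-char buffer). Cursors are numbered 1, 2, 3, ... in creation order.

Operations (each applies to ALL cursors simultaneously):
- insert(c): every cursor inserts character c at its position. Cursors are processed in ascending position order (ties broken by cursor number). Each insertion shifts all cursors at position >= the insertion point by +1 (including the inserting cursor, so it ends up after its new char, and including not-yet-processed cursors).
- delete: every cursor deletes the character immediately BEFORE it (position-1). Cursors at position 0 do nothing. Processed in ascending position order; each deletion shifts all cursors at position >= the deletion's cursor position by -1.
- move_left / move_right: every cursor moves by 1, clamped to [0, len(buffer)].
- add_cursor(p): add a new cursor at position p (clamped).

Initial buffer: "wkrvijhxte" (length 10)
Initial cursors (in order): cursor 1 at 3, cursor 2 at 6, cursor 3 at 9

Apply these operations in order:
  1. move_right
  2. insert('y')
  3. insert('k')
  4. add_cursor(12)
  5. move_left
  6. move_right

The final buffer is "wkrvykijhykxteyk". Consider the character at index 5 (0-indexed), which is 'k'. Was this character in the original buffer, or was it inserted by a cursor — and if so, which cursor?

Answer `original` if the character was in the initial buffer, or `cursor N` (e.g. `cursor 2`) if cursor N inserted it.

Answer: cursor 1

Derivation:
After op 1 (move_right): buffer="wkrvijhxte" (len 10), cursors c1@4 c2@7 c3@10, authorship ..........
After op 2 (insert('y')): buffer="wkrvyijhyxtey" (len 13), cursors c1@5 c2@9 c3@13, authorship ....1...2...3
After op 3 (insert('k')): buffer="wkrvykijhykxteyk" (len 16), cursors c1@6 c2@11 c3@16, authorship ....11...22...33
After op 4 (add_cursor(12)): buffer="wkrvykijhykxteyk" (len 16), cursors c1@6 c2@11 c4@12 c3@16, authorship ....11...22...33
After op 5 (move_left): buffer="wkrvykijhykxteyk" (len 16), cursors c1@5 c2@10 c4@11 c3@15, authorship ....11...22...33
After op 6 (move_right): buffer="wkrvykijhykxteyk" (len 16), cursors c1@6 c2@11 c4@12 c3@16, authorship ....11...22...33
Authorship (.=original, N=cursor N): . . . . 1 1 . . . 2 2 . . . 3 3
Index 5: author = 1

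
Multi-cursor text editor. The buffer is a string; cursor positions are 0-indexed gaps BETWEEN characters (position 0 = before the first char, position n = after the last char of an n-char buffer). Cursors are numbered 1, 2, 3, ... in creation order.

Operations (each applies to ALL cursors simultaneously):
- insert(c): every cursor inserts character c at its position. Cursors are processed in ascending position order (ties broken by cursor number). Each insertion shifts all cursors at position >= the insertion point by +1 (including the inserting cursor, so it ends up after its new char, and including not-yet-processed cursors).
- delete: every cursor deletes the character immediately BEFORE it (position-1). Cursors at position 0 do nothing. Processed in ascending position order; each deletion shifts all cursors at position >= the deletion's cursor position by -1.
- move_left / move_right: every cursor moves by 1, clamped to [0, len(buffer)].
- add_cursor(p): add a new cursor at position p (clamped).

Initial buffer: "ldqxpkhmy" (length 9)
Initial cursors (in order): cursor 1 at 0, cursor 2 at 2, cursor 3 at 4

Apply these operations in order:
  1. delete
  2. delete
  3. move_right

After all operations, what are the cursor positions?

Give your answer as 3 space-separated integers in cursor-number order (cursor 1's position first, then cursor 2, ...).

Answer: 1 1 1

Derivation:
After op 1 (delete): buffer="lqpkhmy" (len 7), cursors c1@0 c2@1 c3@2, authorship .......
After op 2 (delete): buffer="pkhmy" (len 5), cursors c1@0 c2@0 c3@0, authorship .....
After op 3 (move_right): buffer="pkhmy" (len 5), cursors c1@1 c2@1 c3@1, authorship .....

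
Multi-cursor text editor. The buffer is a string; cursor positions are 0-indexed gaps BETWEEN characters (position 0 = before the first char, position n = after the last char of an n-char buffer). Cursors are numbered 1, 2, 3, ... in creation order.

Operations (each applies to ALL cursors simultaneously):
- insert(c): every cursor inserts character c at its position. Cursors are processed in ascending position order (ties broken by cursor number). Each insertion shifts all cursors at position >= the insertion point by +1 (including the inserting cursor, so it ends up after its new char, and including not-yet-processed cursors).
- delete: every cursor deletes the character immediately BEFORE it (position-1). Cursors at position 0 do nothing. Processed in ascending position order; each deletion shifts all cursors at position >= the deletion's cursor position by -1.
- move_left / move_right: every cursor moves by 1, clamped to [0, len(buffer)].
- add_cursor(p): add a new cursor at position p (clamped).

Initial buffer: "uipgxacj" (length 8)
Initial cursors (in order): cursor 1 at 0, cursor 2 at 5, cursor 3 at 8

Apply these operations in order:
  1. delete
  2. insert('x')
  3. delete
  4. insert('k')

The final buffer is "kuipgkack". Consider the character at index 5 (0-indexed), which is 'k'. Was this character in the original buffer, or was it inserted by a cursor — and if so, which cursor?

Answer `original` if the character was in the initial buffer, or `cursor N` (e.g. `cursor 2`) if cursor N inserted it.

After op 1 (delete): buffer="uipgac" (len 6), cursors c1@0 c2@4 c3@6, authorship ......
After op 2 (insert('x')): buffer="xuipgxacx" (len 9), cursors c1@1 c2@6 c3@9, authorship 1....2..3
After op 3 (delete): buffer="uipgac" (len 6), cursors c1@0 c2@4 c3@6, authorship ......
After op 4 (insert('k')): buffer="kuipgkack" (len 9), cursors c1@1 c2@6 c3@9, authorship 1....2..3
Authorship (.=original, N=cursor N): 1 . . . . 2 . . 3
Index 5: author = 2

Answer: cursor 2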